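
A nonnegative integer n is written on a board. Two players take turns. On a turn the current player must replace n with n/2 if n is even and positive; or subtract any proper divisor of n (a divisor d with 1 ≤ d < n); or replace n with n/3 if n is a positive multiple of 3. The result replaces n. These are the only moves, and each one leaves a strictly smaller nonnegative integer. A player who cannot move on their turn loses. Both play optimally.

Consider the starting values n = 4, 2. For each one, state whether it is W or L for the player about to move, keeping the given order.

4: L, 2: W

Build the W/L table. Terminal = L. A non-terminal position is W if it has a move to some L; otherwise it is L.
n=0: no move → L
n=1: no move → L
n=2: →1(L), so W
n=3: →1(L), so W
n=4: →2(W), 3(W) — all W, so L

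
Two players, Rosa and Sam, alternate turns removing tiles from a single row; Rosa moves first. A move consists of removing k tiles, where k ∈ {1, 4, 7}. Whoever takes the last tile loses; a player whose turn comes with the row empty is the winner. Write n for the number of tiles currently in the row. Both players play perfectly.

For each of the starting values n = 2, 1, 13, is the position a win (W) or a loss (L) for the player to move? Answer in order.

2: W, 1: L, 13: W

Compute win/loss labels from the base case upward. A position with no move is W. Any other position is W if it can reach an L in one move, else L.
n=0: no move; the opponent has just taken the last tile and therefore loses → W
n=1: the only move is to 0(W), a W ⇒ L
n=2: can move to 1, which is L ⇒ W
n=3: the only move is to 2(W), a W ⇒ L
n=4: can move to 3, which is L ⇒ W
n=5: can move to 1, which is L ⇒ W
n=6: moves to 5(W), 2(W); every one is W ⇒ L
n=7: can move to 6, which is L ⇒ W
n=8: can move to 1, which is L ⇒ W
n=9: moves to 8(W), 5(W), 2(W); every one is W ⇒ L
n=10: can move to 9, which is L ⇒ W
n=11: moves to 10(W), 7(W), 4(W); every one is W ⇒ L
n=12: can move to 11, which is L ⇒ W
n=13: can move to 9, which is L ⇒ W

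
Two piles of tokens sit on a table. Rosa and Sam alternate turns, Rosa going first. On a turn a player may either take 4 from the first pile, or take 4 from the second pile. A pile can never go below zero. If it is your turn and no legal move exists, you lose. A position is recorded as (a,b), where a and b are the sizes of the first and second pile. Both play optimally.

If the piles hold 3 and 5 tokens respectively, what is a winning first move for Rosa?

Build the W/L table. Terminal = L. A non-terminal position is W if it has a move to some L; otherwise it is L.
No move ever increases a pile, so every position that can arise here has a ≤ 3 and b ≤ 5; it is enough to label the cells with 0 ≤ a ≤ 3 and 0 ≤ b ≤ 5.
Every move lowers a or b (never raises either), so fill the grid row by row in increasing a, and left to right within a row: each cell's successors are then already labelled.
      b=0  b=1  b=2  b=3  b=4  b=5
a=0:    L    L    L    L    W    W
a=1:    L    L    L    L    W    W
a=2:    L    L    L    L    W    W
a=3:    L    L    L    L    W    W
Cells with no legal move (terminal, hence L): (0,0), (0,1), (0,2), (0,3), (1,0), (1,1), (1,2), (1,3), (2,0), (2,1), (2,2), (2,3), (3,0), (3,1), (3,2), (3,3).
Every other cell has at least one move into one of the L cells above, so it is W.
From (3,5), the L positions reachable in one move are: (3,1).

Move to (3,1).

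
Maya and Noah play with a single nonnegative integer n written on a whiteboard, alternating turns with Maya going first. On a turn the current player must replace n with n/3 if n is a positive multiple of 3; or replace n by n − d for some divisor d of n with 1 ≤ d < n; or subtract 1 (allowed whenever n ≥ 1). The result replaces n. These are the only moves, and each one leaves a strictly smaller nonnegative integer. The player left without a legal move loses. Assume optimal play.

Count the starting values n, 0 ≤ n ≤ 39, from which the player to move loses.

Classify positions by backward induction: terminal positions (no move available) are L. From any other position, the mover wins iff some move reaches an L.
n=0: no move → L
n=1: can move to 0, which is L ⇒ W
n=2: the only move is to 1(W), a W ⇒ L
n=3: can move to 2, which is L ⇒ W
n=4: can move to 2, which is L ⇒ W
n=5: the only move is to 4(W), a W ⇒ L
n=6: can move to 2, which is L ⇒ W
n=7: the only move is to 6(W), a W ⇒ L
n=8: can move to 7, which is L ⇒ W
n=9: moves to 3(W), 6(W), 8(W); every one is W ⇒ L
n=10: can move to 5, which is L ⇒ W
n=11: the only move is to 10(W), a W ⇒ L
n=12: can move to 9, which is L ⇒ W
n=13: the only move is to 12(W), a W ⇒ L
n=14: can move to 7, which is L ⇒ W
n=15: can move to 5, which is L ⇒ W
n=16: moves to 8(W), 12(W), 14(W), 15(W); every one is W ⇒ L
n=17: can move to 16, which is L ⇒ W
n=18: can move to 9, which is L ⇒ W
n=19: the only move is to 18(W), a W ⇒ L
n=20: can move to 16, which is L ⇒ W
n=21: can move to 7, which is L ⇒ W
n=22: can move to 11, which is L ⇒ W
n=23: the only move is to 22(W), a W ⇒ L
n=24: can move to 16, which is L ⇒ W
n=25: moves to 20(W), 24(W); every one is W ⇒ L
n=26: can move to 13, which is L ⇒ W
n=27: can move to 9, which is L ⇒ W
n=28: moves to 14(W), 21(W), 24(W), 26(W), 27(W); every one is W ⇒ L
n=29: can move to 28, which is L ⇒ W
n=30: can move to 25, which is L ⇒ W
n=31: the only move is to 30(W), a W ⇒ L
n=32: can move to 16, which is L ⇒ W
n=33: can move to 11, which is L ⇒ W
n=34: moves to 17(W), 32(W), 33(W); every one is W ⇒ L
n=35: can move to 28, which is L ⇒ W
n=36: can move to 34, which is L ⇒ W
n=37: the only move is to 36(W), a W ⇒ L
n=38: can move to 19, which is L ⇒ W
n=39: can move to 13, which is L ⇒ W
L entries with 0 ≤ n ≤ 39: n = 0, 2, 5, 7, 9, 11, 13, 16, 19, 23, 25, 28, 31, 34, 37; that makes 15.

15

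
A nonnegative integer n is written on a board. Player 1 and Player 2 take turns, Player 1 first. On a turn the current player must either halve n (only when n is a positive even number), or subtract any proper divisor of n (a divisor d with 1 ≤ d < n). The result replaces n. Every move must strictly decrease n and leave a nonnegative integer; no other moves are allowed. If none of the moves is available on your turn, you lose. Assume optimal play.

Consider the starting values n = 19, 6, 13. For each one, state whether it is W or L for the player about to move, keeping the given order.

Work bottom-up. With no move the player to move loses. Otherwise the position is W if at least one move leads to an L position for the opponent, and L if every move leads to a W.
n=0: no move → L
n=1: no move → L
n=2: can move to 1, which is L ⇒ W
n=3: the only move is to 2(W), a W ⇒ L
n=4: can move to 3, which is L ⇒ W
n=5: the only move is to 4(W), a W ⇒ L
n=6: can move to 3, which is L ⇒ W
n=7: the only move is to 6(W), a W ⇒ L
n=8: can move to 7, which is L ⇒ W
n=9: moves to 6(W), 8(W); every one is W ⇒ L
n=10: can move to 5, which is L ⇒ W
n=11: the only move is to 10(W), a W ⇒ L
n=12: can move to 9, which is L ⇒ W
n=13: the only move is to 12(W), a W ⇒ L
n=14: can move to 7, which is L ⇒ W
n=15: moves to 10(W), 12(W), 14(W); every one is W ⇒ L
n=16: can move to 15, which is L ⇒ W
n=17: the only move is to 16(W), a W ⇒ L
n=18: can move to 9, which is L ⇒ W
n=19: the only move is to 18(W), a W ⇒ L

19: L, 6: W, 13: L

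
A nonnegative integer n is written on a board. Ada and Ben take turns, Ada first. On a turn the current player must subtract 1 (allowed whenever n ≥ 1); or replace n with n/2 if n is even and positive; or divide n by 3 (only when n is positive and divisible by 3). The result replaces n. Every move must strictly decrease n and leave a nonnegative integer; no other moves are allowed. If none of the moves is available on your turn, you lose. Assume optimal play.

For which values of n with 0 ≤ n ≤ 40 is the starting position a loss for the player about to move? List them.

0, 2, 5, 7, 9, 11, 13, 16, 19, 23, 25, 28, 30, 34, 36, 40

Compute win/loss labels from the base case upward. A position with no move is L. Any other position is W if it can reach an L in one move, else L.
n=0: no move → L
n=1: can move to 0, which is L ⇒ W
n=2: the only move is to 1(W), a W ⇒ L
n=3: can move to 2, which is L ⇒ W
n=4: can move to 2, which is L ⇒ W
n=5: the only move is to 4(W), a W ⇒ L
n=6: can move to 2, which is L ⇒ W
n=7: the only move is to 6(W), a W ⇒ L
n=8: can move to 7, which is L ⇒ W
n=9: moves to 3(W), 8(W); every one is W ⇒ L
n=10: can move to 5, which is L ⇒ W
n=11: the only move is to 10(W), a W ⇒ L
n=12: can move to 11, which is L ⇒ W
n=13: the only move is to 12(W), a W ⇒ L
n=14: can move to 7, which is L ⇒ W
n=15: can move to 5, which is L ⇒ W
n=16: moves to 8(W), 15(W); every one is W ⇒ L
n=17: can move to 16, which is L ⇒ W
n=18: can move to 9, which is L ⇒ W
n=19: the only move is to 18(W), a W ⇒ L
n=20: can move to 19, which is L ⇒ W
n=21: can move to 7, which is L ⇒ W
n=22: can move to 11, which is L ⇒ W
n=23: the only move is to 22(W), a W ⇒ L
n=24: can move to 23, which is L ⇒ W
n=25: the only move is to 24(W), a W ⇒ L
n=26: can move to 13, which is L ⇒ W
n=27: can move to 9, which is L ⇒ W
n=28: moves to 14(W), 27(W); every one is W ⇒ L
n=29: can move to 28, which is L ⇒ W
n=30: moves to 10(W), 15(W), 29(W); every one is W ⇒ L
n=31: can move to 30, which is L ⇒ W
n=32: can move to 16, which is L ⇒ W
n=33: can move to 11, which is L ⇒ W
n=34: moves to 17(W), 33(W); every one is W ⇒ L
n=35: can move to 34, which is L ⇒ W
n=36: moves to 12(W), 18(W), 35(W); every one is W ⇒ L
n=37: can move to 36, which is L ⇒ W
n=38: can move to 19, which is L ⇒ W
n=39: can move to 13, which is L ⇒ W
n=40: moves to 20(W), 39(W); every one is W ⇒ L
Reading off the rows marked L gives the requested list; there are 16 such values of n.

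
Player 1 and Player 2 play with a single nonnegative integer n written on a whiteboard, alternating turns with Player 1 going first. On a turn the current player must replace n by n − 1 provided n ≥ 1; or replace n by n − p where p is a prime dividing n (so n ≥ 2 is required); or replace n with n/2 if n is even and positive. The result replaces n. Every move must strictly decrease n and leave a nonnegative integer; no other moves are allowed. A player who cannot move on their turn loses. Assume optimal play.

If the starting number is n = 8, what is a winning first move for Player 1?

Move to 4.

Work bottom-up. With no move the player to move loses. Otherwise the position is W if at least one move leads to an L position for the opponent, and L if every move leads to a W.
n=0: no move → L
n=1: can move to 0, which is L ⇒ W
n=2: can move to 0, which is L ⇒ W
n=3: can move to 0, which is L ⇒ W
n=4: moves to 2(W), 3(W); every one is W ⇒ L
n=5: can move to 0, which is L ⇒ W
n=6: can move to 4, which is L ⇒ W
n=7: can move to 0, which is L ⇒ W
n=8: can move to 4, which is L ⇒ W
From 8, the L positions reachable in one move are: 4.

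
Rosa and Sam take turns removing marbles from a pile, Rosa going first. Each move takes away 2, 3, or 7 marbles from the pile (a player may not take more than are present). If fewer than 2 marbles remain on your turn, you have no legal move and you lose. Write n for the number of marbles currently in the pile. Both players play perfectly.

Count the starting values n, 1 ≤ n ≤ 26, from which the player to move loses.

11

Label each position W (a win for the player to move) or L (a loss). A position with no legal move is L; any other position is W exactly when some move reaches an L, and L when every move reaches a W.
n=0: no move → L
n=1: no move → L
n=2: W (go to 0, an L position)
n=3: W (go to 1, an L position)
n=4: W (go to 1, an L position)
n=5: L (options 3(W), 2(W) are all W)
n=6: L (options 4(W), 3(W) are all W)
n=7: W (go to 5, an L position)
n=8: W (go to 6, an L position)
n=9: W (go to 6, an L position)
n=10: L (options 8(W), 7(W), 3(W) are all W)
n=11: L (options 9(W), 8(W), 4(W) are all W)
n=12: W (go to 10, an L position)
n=13: W (go to 11, an L position)
n=14: W (go to 11, an L position)
n=15: L (options 13(W), 12(W), 8(W) are all W)
n=16: L (options 14(W), 13(W), 9(W) are all W)
n=17: W (go to 15, an L position)
n=18: W (go to 16, an L position)
n=19: W (go to 16, an L position)
n=20: L (options 18(W), 17(W), 13(W) are all W)
n=21: L (options 19(W), 18(W), 14(W) are all W)
n=22: W (go to 20, an L position)
n=23: W (go to 21, an L position)
n=24: W (go to 21, an L position)
n=25: L (options 23(W), 22(W), 18(W) are all W)
n=26: L (options 24(W), 23(W), 19(W) are all W)
L entries with 1 ≤ n ≤ 26 (n=0 is outside the asked range and is not counted): n = 1, 5, 6, 10, 11, 15, 16, 20, 21, 25, 26; that makes 11.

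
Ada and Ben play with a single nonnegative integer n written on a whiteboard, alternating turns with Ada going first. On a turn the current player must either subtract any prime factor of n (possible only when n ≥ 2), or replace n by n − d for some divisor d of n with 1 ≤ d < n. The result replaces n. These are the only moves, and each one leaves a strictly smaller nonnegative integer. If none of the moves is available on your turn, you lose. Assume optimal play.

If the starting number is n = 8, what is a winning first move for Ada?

Positions with no move are L. A position that does have a move is losing for the player to move precisely when every available move leads to a winning position for the opponent. Fill in the labels:
n=0: no move → L
n=1: no move → L
n=2: reaches L-position 0 → W
n=3: reaches L-position 0 → W
n=4: only reaches 2(W), 3(W), all W → L
n=5: reaches L-position 0 → W
n=6: reaches L-position 4 → W
n=7: reaches L-position 0 → W
n=8: reaches L-position 4 → W
From 8, the L positions reachable in one move are: 4.

Move to 4.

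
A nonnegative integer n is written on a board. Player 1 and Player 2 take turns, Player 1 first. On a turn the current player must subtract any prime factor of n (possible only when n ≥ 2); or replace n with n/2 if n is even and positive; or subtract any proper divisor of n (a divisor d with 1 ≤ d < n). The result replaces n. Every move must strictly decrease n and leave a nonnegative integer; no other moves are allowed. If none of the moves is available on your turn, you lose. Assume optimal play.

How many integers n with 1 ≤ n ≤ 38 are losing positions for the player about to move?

Use the standard recursion: the mover loses at a terminal position; elsewhere, the mover wins exactly when some move hands the opponent an L position.
n=0: no move → L
n=1: no move → L
n=2: can move to 0, which is L ⇒ W
n=3: can move to 0, which is L ⇒ W
n=4: moves to 2(W), 3(W); every one is W ⇒ L
n=5: can move to 0, which is L ⇒ W
n=6: can move to 4, which is L ⇒ W
n=7: can move to 0, which is L ⇒ W
n=8: can move to 4, which is L ⇒ W
n=9: moves to 6(W), 8(W); every one is W ⇒ L
n=10: can move to 9, which is L ⇒ W
n=11: can move to 0, which is L ⇒ W
n=12: can move to 9, which is L ⇒ W
n=13: can move to 0, which is L ⇒ W
n=14: moves to 7(W), 12(W), 13(W); every one is W ⇒ L
n=15: can move to 14, which is L ⇒ W
n=16: can move to 14, which is L ⇒ W
n=17: can move to 0, which is L ⇒ W
n=18: can move to 9, which is L ⇒ W
n=19: can move to 0, which is L ⇒ W
n=20: moves to 10(W), 15(W), 16(W), 18(W), 19(W); every one is W ⇒ L
n=21: can move to 14, which is L ⇒ W
n=22: can move to 20, which is L ⇒ W
n=23: can move to 0, which is L ⇒ W
n=24: can move to 20, which is L ⇒ W
n=25: can move to 20, which is L ⇒ W
n=26: moves to 13(W), 24(W), 25(W); every one is W ⇒ L
n=27: can move to 26, which is L ⇒ W
n=28: can move to 14, which is L ⇒ W
n=29: can move to 0, which is L ⇒ W
n=30: can move to 20, which is L ⇒ W
n=31: can move to 0, which is L ⇒ W
n=32: moves to 16(W), 24(W), 28(W), 30(W), 31(W); every one is W ⇒ L
n=33: can move to 32, which is L ⇒ W
n=34: can move to 32, which is L ⇒ W
n=35: moves to 28(W), 30(W), 34(W); every one is W ⇒ L
n=36: can move to 32, which is L ⇒ W
n=37: can move to 0, which is L ⇒ W
n=38: moves to 19(W), 36(W), 37(W); every one is W ⇒ L
L entries with 1 ≤ n ≤ 38 (n=0 is outside the asked range and is not counted): n = 1, 4, 9, 14, 20, 26, 32, 35, 38; that makes 9.

9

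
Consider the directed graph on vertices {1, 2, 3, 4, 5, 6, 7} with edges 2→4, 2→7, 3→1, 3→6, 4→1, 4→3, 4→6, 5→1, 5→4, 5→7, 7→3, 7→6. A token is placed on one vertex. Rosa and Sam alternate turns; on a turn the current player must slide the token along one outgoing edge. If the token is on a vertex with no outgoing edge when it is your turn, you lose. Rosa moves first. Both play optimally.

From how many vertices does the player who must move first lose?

3

Classify positions by backward induction: terminal positions (no move available) are L. From any other position, the mover wins iff some move reaches an L.
Every edge goes from a vertex to one that appears earlier in the order 6, 1, 3, 7, 4, 5, 2, so processing vertices in that order labels each vertex after all of its successors.
6: no outgoing edge → L
1: no outgoing edge → L
3: W (go to 1, an L position)
7: W (go to 6, an L position)
4: W (go to 1, an L position)
5: W (go to 1, an L position)
2: L (options 4(W), 7(W) are all W)
The L vertices are 1, 2, 6; that is 3 in all.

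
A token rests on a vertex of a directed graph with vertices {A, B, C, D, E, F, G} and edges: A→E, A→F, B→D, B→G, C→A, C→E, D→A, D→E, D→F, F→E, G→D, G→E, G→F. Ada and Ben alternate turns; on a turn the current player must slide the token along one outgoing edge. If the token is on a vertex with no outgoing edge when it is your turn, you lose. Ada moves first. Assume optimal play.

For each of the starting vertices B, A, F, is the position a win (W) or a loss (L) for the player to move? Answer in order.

Compute win/loss labels from the base case upward. A position with no move is L. Any other position is W if it can reach an L in one move, else L.
Every edge goes from a vertex to one that appears earlier in the order E, F, A, D, G, B, C, so processing vertices in that order labels each vertex after all of its successors.
E: no outgoing edge → L
F: W (go to E, an L position)
A: W (go to E, an L position)
D: W (go to E, an L position)
G: W (go to E, an L position)
B: L (options G(W), D(W) are all W)
C: W (go to E, an L position)

B: L, A: W, F: W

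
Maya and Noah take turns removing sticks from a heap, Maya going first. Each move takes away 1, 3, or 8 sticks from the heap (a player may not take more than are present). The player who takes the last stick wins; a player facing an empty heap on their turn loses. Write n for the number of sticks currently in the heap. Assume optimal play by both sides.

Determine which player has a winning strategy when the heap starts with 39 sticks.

Label each position W (a win for the player to move) or L (a loss). A position with no legal move is L; any other position is W exactly when some move reaches an L, and L when every move reaches a W.
n=0: no move → L
n=1: can move to 0, which is L ⇒ W
n=2: the only move is to 1(W), a W ⇒ L
n=3: can move to 2, which is L ⇒ W
n=4: moves to 3(W), 1(W); every one is W ⇒ L
n=5: can move to 4, which is L ⇒ W
n=6: moves to 5(W), 3(W); every one is W ⇒ L
n=7: can move to 6, which is L ⇒ W
n=8: can move to 0, which is L ⇒ W
n=9: can move to 6, which is L ⇒ W
n=10: can move to 2, which is L ⇒ W
n=11: moves to 10(W), 8(W), 3(W); every one is W ⇒ L
n=12: can move to 11, which is L ⇒ W
n=13: moves to 12(W), 10(W), 5(W); every one is W ⇒ L
n=14: can move to 13, which is L ⇒ W
n=15: moves to 14(W), 12(W), 7(W); every one is W ⇒ L
n=16: can move to 15, which is L ⇒ W
n=17: moves to 16(W), 14(W), 9(W); every one is W ⇒ L
n=18: can move to 17, which is L ⇒ W
n=19: can move to 11, which is L ⇒ W
n=20: can move to 17, which is L ⇒ W
n=21: can move to 13, which is L ⇒ W
n=22: moves to 21(W), 19(W), 14(W); every one is W ⇒ L
n=23: can move to 22, which is L ⇒ W
n=24: moves to 23(W), 21(W), 16(W); every one is W ⇒ L
n=25: can move to 24, which is L ⇒ W
n=26: moves to 25(W), 23(W), 18(W); every one is W ⇒ L
n=27: can move to 26, which is L ⇒ W
n=28: moves to 27(W), 25(W), 20(W); every one is W ⇒ L
n=29: can move to 28, which is L ⇒ W
n=30: can move to 22, which is L ⇒ W
n=31: can move to 28, which is L ⇒ W
n=32: can move to 24, which is L ⇒ W
n=33: moves to 32(W), 30(W), 25(W); every one is W ⇒ L
n=34: can move to 33, which is L ⇒ W
n=35: moves to 34(W), 32(W), 27(W); every one is W ⇒ L
n=36: can move to 35, which is L ⇒ W
n=37: moves to 36(W), 34(W), 29(W); every one is W ⇒ L
n=38: can move to 37, which is L ⇒ W
n=39: moves to 38(W), 36(W), 31(W); every one is W ⇒ L
Every move from 39 reaches a W position, so the mover loses.

Noah wins.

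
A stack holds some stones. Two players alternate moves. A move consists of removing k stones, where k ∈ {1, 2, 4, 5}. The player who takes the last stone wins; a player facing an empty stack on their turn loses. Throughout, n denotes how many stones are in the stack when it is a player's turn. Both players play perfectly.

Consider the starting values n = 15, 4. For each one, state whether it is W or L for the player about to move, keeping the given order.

Use the standard recursion: the mover loses at a terminal position; elsewhere, the mover wins exactly when some move hands the opponent an L position.
n=0: no move → L
n=1: W (go to 0, an L position)
n=2: W (go to 0, an L position)
n=3: L (options 2(W), 1(W) are all W)
n=4: W (go to 3, an L position)
n=5: W (go to 3, an L position)
n=6: L (options 5(W), 4(W), 2(W), 1(W) are all W)
n=7: W (go to 6, an L position)
n=8: W (go to 6, an L position)
n=9: L (options 8(W), 7(W), 5(W), 4(W) are all W)
n=10: W (go to 9, an L position)
n=11: W (go to 9, an L position)
n=12: L (options 11(W), 10(W), 8(W), 7(W) are all W)
n=13: W (go to 12, an L position)
n=14: W (go to 12, an L position)
n=15: L (options 14(W), 13(W), 11(W), 10(W) are all W)

15: L, 4: W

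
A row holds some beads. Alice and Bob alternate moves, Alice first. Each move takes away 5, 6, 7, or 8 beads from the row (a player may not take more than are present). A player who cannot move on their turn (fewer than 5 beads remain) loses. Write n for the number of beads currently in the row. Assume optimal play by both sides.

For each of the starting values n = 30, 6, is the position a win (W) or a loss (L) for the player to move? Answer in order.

30: L, 6: W

Compute win/loss labels from the base case upward. A position with no move is L. Any other position is W if it can reach an L in one move, else L.
n=0: no move → L
n=1: no move → L
n=2: no move → L
n=3: no move → L
n=4: no move → L
n=5: W (go to 0, an L position)
n=6: W (go to 1, an L position)
n=7: W (go to 2, an L position)
n=8: W (go to 3, an L position)
n=9: W (go to 4, an L position)
n=10: W (go to 4, an L position)
n=11: W (go to 4, an L position)
n=12: W (go to 4, an L position)
n=13: L (options 8(W), 7(W), 6(W), 5(W) are all W)
n=14: L (options 9(W), 8(W), 7(W), 6(W) are all W)
n=15: L (options 10(W), 9(W), 8(W), 7(W) are all W)
n=16: L (options 11(W), 10(W), 9(W), 8(W) are all W)
n=17: L (options 12(W), 11(W), 10(W), 9(W) are all W)
n=18: W (go to 13, an L position)
n=19: W (go to 14, an L position)
n=20: W (go to 15, an L position)
n=21: W (go to 16, an L position)
n=22: W (go to 17, an L position)
n=23: W (go to 17, an L position)
n=24: W (go to 17, an L position)
n=25: W (go to 17, an L position)
n=26: L (options 21(W), 20(W), 19(W), 18(W) are all W)
n=27: L (options 22(W), 21(W), 20(W), 19(W) are all W)
n=28: L (options 23(W), 22(W), 21(W), 20(W) are all W)
n=29: L (options 24(W), 23(W), 22(W), 21(W) are all W)
n=30: L (options 25(W), 24(W), 23(W), 22(W) are all W)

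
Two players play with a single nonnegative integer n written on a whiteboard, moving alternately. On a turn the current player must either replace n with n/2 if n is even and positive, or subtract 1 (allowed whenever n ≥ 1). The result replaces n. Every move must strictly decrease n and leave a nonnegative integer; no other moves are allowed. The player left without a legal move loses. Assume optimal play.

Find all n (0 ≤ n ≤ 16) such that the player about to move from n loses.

0, 2, 5, 7, 9, 11, 13, 15

Classify positions by backward induction: terminal positions (no move available) are L. From any other position, the mover wins iff some move reaches an L.
n=0: no move → L
n=1: W (go to 0, an L position)
n=2: L (sole option 1(W) is W)
n=3: W (go to 2, an L position)
n=4: W (go to 2, an L position)
n=5: L (sole option 4(W) is W)
n=6: W (go to 5, an L position)
n=7: L (sole option 6(W) is W)
n=8: W (go to 7, an L position)
n=9: L (sole option 8(W) is W)
n=10: W (go to 5, an L position)
n=11: L (sole option 10(W) is W)
n=12: W (go to 11, an L position)
n=13: L (sole option 12(W) is W)
n=14: W (go to 7, an L position)
n=15: L (sole option 14(W) is W)
n=16: W (go to 15, an L position)
Reading off the rows marked L gives the requested list; there are 8 such values of n.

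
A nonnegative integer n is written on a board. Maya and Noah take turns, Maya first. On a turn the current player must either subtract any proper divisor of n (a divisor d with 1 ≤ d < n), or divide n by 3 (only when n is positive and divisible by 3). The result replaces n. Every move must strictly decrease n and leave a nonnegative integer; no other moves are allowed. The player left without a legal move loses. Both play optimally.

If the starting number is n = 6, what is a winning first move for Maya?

Compute win/loss labels from the base case upward. A position with no move is L. Any other position is W if it can reach an L in one move, else L.
n=0: no move → L
n=1: no move → L
n=2: can move to 1, which is L ⇒ W
n=3: can move to 1, which is L ⇒ W
n=4: moves to 2(W), 3(W); every one is W ⇒ L
n=5: can move to 4, which is L ⇒ W
n=6: can move to 4, which is L ⇒ W
From 6, the L positions reachable in one move are: 4.

Move to 4.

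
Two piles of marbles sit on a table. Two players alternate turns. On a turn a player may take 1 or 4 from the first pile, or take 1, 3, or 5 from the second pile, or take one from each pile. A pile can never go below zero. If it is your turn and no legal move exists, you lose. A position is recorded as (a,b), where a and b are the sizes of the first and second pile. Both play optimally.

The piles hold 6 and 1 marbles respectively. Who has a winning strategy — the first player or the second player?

The first player wins.

Label each position W (a win for the player to move) or L (a loss). A position with no legal move is L; any other position is W exactly when some move reaches an L, and L when every move reaches a W.
No move ever increases a pile, so every position that can arise here has a ≤ 6 and b ≤ 1; it is enough to label the cells with 0 ≤ a ≤ 6 and 0 ≤ b ≤ 1.
Every move lowers a or b (never raises either), so fill the grid row by row in increasing a, and left to right within a row: each cell's successors are then already labelled.
      b=0  b=1
a=0:    L    W
a=1:    W    W
a=2:    L    W
a=3:    W    W
a=4:    W    L
a=5:    L    W
a=6:    W    W
Cells with no legal move (terminal, hence L): (0,0).
The remaining L cells, each justified by listing all of its moves:
(2,0): →(1,0)(W) only, which is W, so L
(4,1): →(3,1)(W), (0,1)(W), (4,0)(W), (3,0)(W) — all W, so L
(5,0): →(4,0)(W), (1,0)(W) — all W, so L
Every other cell has at least one move into one of the L cells above, so it is W.
From (6,1) the player to move can move to (5,0), reaching an L position.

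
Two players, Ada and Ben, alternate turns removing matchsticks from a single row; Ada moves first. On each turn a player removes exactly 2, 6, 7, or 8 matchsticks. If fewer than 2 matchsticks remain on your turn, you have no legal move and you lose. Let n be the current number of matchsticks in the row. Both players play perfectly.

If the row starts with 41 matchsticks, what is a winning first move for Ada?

Use the standard recursion: the mover loses at a terminal position; elsewhere, the mover wins exactly when some move hands the opponent an L position.
n=0: no move → L
n=1: no move → L
n=2: W (go to 0, an L position)
n=3: W (go to 1, an L position)
n=4: L (sole option 2(W) is W)
n=5: L (sole option 3(W) is W)
n=6: W (go to 4, an L position)
n=7: W (go to 5, an L position)
n=8: W (go to 1, an L position)
n=9: W (go to 1, an L position)
n=10: W (go to 4, an L position)
n=11: W (go to 5, an L position)
n=12: W (go to 5, an L position)
n=13: W (go to 5, an L position)
n=14: L (options 12(W), 8(W), 7(W), 6(W) are all W)
n=15: L (options 13(W), 9(W), 8(W), 7(W) are all W)
n=16: W (go to 14, an L position)
n=17: W (go to 15, an L position)
n=18: L (options 16(W), 12(W), 11(W), 10(W) are all W)
n=19: L (options 17(W), 13(W), 12(W), 11(W) are all W)
n=20: W (go to 18, an L position)
n=21: W (go to 19, an L position)
n=22: W (go to 15, an L position)
n=23: W (go to 15, an L position)
n=24: W (go to 18, an L position)
n=25: W (go to 19, an L position)
n=26: W (go to 19, an L position)
n=27: W (go to 19, an L position)
n=28: L (options 26(W), 22(W), 21(W), 20(W) are all W)
n=29: L (options 27(W), 23(W), 22(W), 21(W) are all W)
n=30: W (go to 28, an L position)
n=31: W (go to 29, an L position)
n=32: L (options 30(W), 26(W), 25(W), 24(W) are all W)
n=33: L (options 31(W), 27(W), 26(W), 25(W) are all W)
n=34: W (go to 32, an L position)
n=35: W (go to 33, an L position)
n=36: W (go to 29, an L position)
n=37: W (go to 29, an L position)
n=38: W (go to 32, an L position)
n=39: W (go to 33, an L position)
n=40: W (go to 33, an L position)
n=41: W (go to 33, an L position)
From 41, the L positions reachable in one move are: 33.

Remove 8, leaving 33.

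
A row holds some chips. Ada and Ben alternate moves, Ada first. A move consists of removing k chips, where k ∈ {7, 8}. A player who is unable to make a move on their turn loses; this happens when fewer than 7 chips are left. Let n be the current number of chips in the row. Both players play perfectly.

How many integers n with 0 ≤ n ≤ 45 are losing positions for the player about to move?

Build the W/L table. Terminal = L. A non-terminal position is W if it has a move to some L; otherwise it is L.
n=0: no move → L
n=1: no move → L
n=2: no move → L
n=3: no move → L
n=4: no move → L
n=5: no move → L
n=6: no move → L
n=7: reaches L-position 0 → W
n=8: reaches L-position 1 → W
n=9: reaches L-position 2 → W
n=10: reaches L-position 3 → W
n=11: reaches L-position 4 → W
n=12: reaches L-position 5 → W
n=13: reaches L-position 6 → W
n=14: reaches L-position 6 → W
n=15: only reaches 8(W), 7(W), all W → L
n=16: only reaches 9(W), 8(W), all W → L
n=17: only reaches 10(W), 9(W), all W → L
n=18: only reaches 11(W), 10(W), all W → L
n=19: only reaches 12(W), 11(W), all W → L
n=20: only reaches 13(W), 12(W), all W → L
n=21: only reaches 14(W), 13(W), all W → L
n=22: reaches L-position 15 → W
n=23: reaches L-position 16 → W
n=24: reaches L-position 17 → W
n=25: reaches L-position 18 → W
n=26: reaches L-position 19 → W
n=27: reaches L-position 20 → W
n=28: reaches L-position 21 → W
n=29: reaches L-position 21 → W
n=30: only reaches 23(W), 22(W), all W → L
n=31: only reaches 24(W), 23(W), all W → L
n=32: only reaches 25(W), 24(W), all W → L
n=33: only reaches 26(W), 25(W), all W → L
n=34: only reaches 27(W), 26(W), all W → L
n=35: only reaches 28(W), 27(W), all W → L
n=36: only reaches 29(W), 28(W), all W → L
n=37: reaches L-position 30 → W
n=38: reaches L-position 31 → W
n=39: reaches L-position 32 → W
n=40: reaches L-position 33 → W
n=41: reaches L-position 34 → W
n=42: reaches L-position 35 → W
n=43: reaches L-position 36 → W
n=44: reaches L-position 36 → W
n=45: only reaches 38(W), 37(W), all W → L
L entries with 0 ≤ n ≤ 45: n = 0, 1, 2, 3, 4, 5, 6, 15, 16, 17, 18, 19, 20, 21, 30, 31, 32, 33, 34, 35, 36, 45; that makes 22.

22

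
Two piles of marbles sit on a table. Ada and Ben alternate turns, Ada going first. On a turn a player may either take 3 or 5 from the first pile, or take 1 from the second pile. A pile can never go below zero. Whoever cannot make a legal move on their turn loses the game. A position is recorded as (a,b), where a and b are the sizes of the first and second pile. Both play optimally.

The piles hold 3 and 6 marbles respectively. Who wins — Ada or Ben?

Ada wins.

Use the standard recursion: the mover loses at a terminal position; elsewhere, the mover wins exactly when some move hands the opponent an L position.
No move ever increases a pile, so every position that can arise here has a ≤ 3 and b ≤ 6; it is enough to label the cells with 0 ≤ a ≤ 3 and 0 ≤ b ≤ 6.
Every move lowers a or b (never raises either), so fill the grid row by row in increasing a, and left to right within a row: each cell's successors are then already labelled.
      b=0  b=1  b=2  b=3  b=4  b=5  b=6
a=0:    L    W    L    W    L    W    L
a=1:    L    W    L    W    L    W    L
a=2:    L    W    L    W    L    W    L
a=3:    W    L    W    L    W    L    W
Cells with no legal move (terminal, hence L): (0,0), (1,0), (2,0).
The remaining L cells, each justified by listing all of its moves:
(0,2): only reaches (0,1)(W), which is W → L
(0,4): only reaches (0,3)(W), which is W → L
(0,6): only reaches (0,5)(W), which is W → L
(1,2): only reaches (1,1)(W), which is W → L
(1,4): only reaches (1,3)(W), which is W → L
(1,6): only reaches (1,5)(W), which is W → L
(2,2): only reaches (2,1)(W), which is W → L
(2,4): only reaches (2,3)(W), which is W → L
(2,6): only reaches (2,5)(W), which is W → L
(3,1): only reaches (0,1)(W), (3,0)(W), all W → L
(3,3): only reaches (0,3)(W), (3,2)(W), all W → L
(3,5): only reaches (0,5)(W), (3,4)(W), all W → L
Every other cell has at least one move into one of the L cells above, so it is W.
From (3,6) Ada can move to (0,6), reaching an L position.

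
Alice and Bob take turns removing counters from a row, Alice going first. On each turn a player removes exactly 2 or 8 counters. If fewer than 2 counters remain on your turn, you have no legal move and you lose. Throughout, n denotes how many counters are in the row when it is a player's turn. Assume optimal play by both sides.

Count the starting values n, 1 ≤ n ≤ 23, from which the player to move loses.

9

Positions with no move are L. A position that does have a move is losing for the player to move precisely when every available move leads to a winning position for the opponent. Fill in the labels:
n=0: no move → L
n=1: no move → L
n=2: reaches L-position 0 → W
n=3: reaches L-position 1 → W
n=4: only reaches 2(W), which is W → L
n=5: only reaches 3(W), which is W → L
n=6: reaches L-position 4 → W
n=7: reaches L-position 5 → W
n=8: reaches L-position 0 → W
n=9: reaches L-position 1 → W
n=10: only reaches 8(W), 2(W), all W → L
n=11: only reaches 9(W), 3(W), all W → L
n=12: reaches L-position 10 → W
n=13: reaches L-position 11 → W
n=14: only reaches 12(W), 6(W), all W → L
n=15: only reaches 13(W), 7(W), all W → L
n=16: reaches L-position 14 → W
n=17: reaches L-position 15 → W
n=18: reaches L-position 10 → W
n=19: reaches L-position 11 → W
n=20: only reaches 18(W), 12(W), all W → L
n=21: only reaches 19(W), 13(W), all W → L
n=22: reaches L-position 20 → W
n=23: reaches L-position 21 → W
L entries with 1 ≤ n ≤ 23 (n=0 is outside the asked range and is not counted): n = 1, 4, 5, 10, 11, 14, 15, 20, 21; that makes 9.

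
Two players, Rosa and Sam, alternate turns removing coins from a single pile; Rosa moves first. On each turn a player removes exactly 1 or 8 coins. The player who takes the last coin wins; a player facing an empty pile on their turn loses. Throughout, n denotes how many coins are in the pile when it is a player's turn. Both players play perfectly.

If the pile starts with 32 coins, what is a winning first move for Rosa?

Remove 1, leaving 31.

Classify positions by backward induction: terminal positions (no move available) are L. From any other position, the mover wins iff some move reaches an L.
n=0: no move → L
n=1: reaches L-position 0 → W
n=2: only reaches 1(W), which is W → L
n=3: reaches L-position 2 → W
n=4: only reaches 3(W), which is W → L
n=5: reaches L-position 4 → W
n=6: only reaches 5(W), which is W → L
n=7: reaches L-position 6 → W
n=8: reaches L-position 0 → W
n=9: only reaches 8(W), 1(W), all W → L
n=10: reaches L-position 9 → W
n=11: only reaches 10(W), 3(W), all W → L
n=12: reaches L-position 11 → W
n=13: only reaches 12(W), 5(W), all W → L
n=14: reaches L-position 13 → W
n=15: only reaches 14(W), 7(W), all W → L
n=16: reaches L-position 15 → W
n=17: reaches L-position 9 → W
n=18: only reaches 17(W), 10(W), all W → L
n=19: reaches L-position 18 → W
n=20: only reaches 19(W), 12(W), all W → L
n=21: reaches L-position 20 → W
n=22: only reaches 21(W), 14(W), all W → L
n=23: reaches L-position 22 → W
n=24: only reaches 23(W), 16(W), all W → L
n=25: reaches L-position 24 → W
n=26: reaches L-position 18 → W
n=27: only reaches 26(W), 19(W), all W → L
n=28: reaches L-position 27 → W
n=29: only reaches 28(W), 21(W), all W → L
n=30: reaches L-position 29 → W
n=31: only reaches 30(W), 23(W), all W → L
n=32: reaches L-position 31 → W
From 32, the L positions reachable in one move are: 31, 24. Any move reaching one of these is winning.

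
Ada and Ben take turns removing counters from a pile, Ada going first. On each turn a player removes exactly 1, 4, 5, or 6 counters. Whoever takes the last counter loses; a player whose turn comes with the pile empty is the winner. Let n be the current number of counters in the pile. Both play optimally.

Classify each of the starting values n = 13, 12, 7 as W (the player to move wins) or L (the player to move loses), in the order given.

Use the standard recursion: the mover wins at a terminal position; elsewhere, the mover wins exactly when some move hands the opponent an L position.
n=0: no move; the opponent has just taken the last counter and therefore loses → W
n=1: L (sole option 0(W) is W)
n=2: W (go to 1, an L position)
n=3: L (sole option 2(W) is W)
n=4: W (go to 3, an L position)
n=5: W (go to 1, an L position)
n=6: W (go to 1, an L position)
n=7: W (go to 3, an L position)
n=8: W (go to 3, an L position)
n=9: W (go to 3, an L position)
n=10: L (options 9(W), 6(W), 5(W), 4(W) are all W)
n=11: W (go to 10, an L position)
n=12: L (options 11(W), 8(W), 7(W), 6(W) are all W)
n=13: W (go to 12, an L position)

13: W, 12: L, 7: W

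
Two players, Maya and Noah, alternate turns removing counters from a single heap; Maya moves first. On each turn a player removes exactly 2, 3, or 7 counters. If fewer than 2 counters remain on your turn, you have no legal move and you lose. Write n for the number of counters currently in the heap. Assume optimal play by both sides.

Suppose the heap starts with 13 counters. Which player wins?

Label each position W (a win for the player to move) or L (a loss). A position with no legal move is L; any other position is W exactly when some move reaches an L, and L when every move reaches a W.
n=0: no move → L
n=1: no move → L
n=2: reaches L-position 0 → W
n=3: reaches L-position 1 → W
n=4: reaches L-position 1 → W
n=5: only reaches 3(W), 2(W), all W → L
n=6: only reaches 4(W), 3(W), all W → L
n=7: reaches L-position 5 → W
n=8: reaches L-position 6 → W
n=9: reaches L-position 6 → W
n=10: only reaches 8(W), 7(W), 3(W), all W → L
n=11: only reaches 9(W), 8(W), 4(W), all W → L
n=12: reaches L-position 10 → W
n=13: reaches L-position 11 → W
From 13 Maya can remove 2, leaving 11, reaching an L position.

Maya wins.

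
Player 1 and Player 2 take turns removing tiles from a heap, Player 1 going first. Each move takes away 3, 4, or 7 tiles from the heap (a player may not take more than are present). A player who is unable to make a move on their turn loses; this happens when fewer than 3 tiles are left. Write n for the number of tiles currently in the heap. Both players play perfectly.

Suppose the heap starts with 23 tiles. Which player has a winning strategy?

Build the W/L table. Terminal = L. A non-terminal position is W if it has a move to some L; otherwise it is L.
n=0: no move → L
n=1: no move → L
n=2: no move → L
n=3: W (go to 0, an L position)
n=4: W (go to 1, an L position)
n=5: W (go to 2, an L position)
n=6: W (go to 2, an L position)
n=7: W (go to 0, an L position)
n=8: W (go to 1, an L position)
n=9: W (go to 2, an L position)
n=10: L (options 7(W), 6(W), 3(W) are all W)
n=11: L (options 8(W), 7(W), 4(W) are all W)
n=12: L (options 9(W), 8(W), 5(W) are all W)
n=13: W (go to 10, an L position)
n=14: W (go to 11, an L position)
n=15: W (go to 12, an L position)
n=16: W (go to 12, an L position)
n=17: W (go to 10, an L position)
n=18: W (go to 11, an L position)
n=19: W (go to 12, an L position)
n=20: L (options 17(W), 16(W), 13(W) are all W)
n=21: L (options 18(W), 17(W), 14(W) are all W)
n=22: L (options 19(W), 18(W), 15(W) are all W)
n=23: W (go to 20, an L position)
From 23 Player 1 can remove 3, leaving 20, reaching an L position.

Player 1 wins.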